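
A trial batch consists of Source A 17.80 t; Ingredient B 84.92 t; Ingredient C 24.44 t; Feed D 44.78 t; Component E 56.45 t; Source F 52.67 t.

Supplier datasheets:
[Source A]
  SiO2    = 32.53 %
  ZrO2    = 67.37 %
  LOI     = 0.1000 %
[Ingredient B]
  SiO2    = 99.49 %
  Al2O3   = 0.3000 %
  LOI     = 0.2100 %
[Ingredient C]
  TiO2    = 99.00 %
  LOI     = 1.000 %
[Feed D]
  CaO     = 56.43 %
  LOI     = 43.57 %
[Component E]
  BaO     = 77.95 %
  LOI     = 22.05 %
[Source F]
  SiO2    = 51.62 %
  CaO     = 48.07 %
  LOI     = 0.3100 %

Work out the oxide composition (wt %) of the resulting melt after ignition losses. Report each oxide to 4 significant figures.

Glass mass = 248.5 t (batch 281.1 − LOI 32.56).
Composition: BaO 17.71%, TiO2 9.737%, SiO2 47.27%, ZrO2 4.826%, CaO 20.36%, Al2O3 0.1025%

The whole derivation maintains full precision in every operation — intermediates are printed, rounded to four significant figures, in the printout — a single rounding completes every reported result — derived quantities (the six compositions, totals, net glass mass, LOI, the yield) are re-derived starting from the weights at 248.5 t of glass at full float precision as they appear in the problem or answer text.
Per-oxide mass from batch:
  BaO: 56.45·0.7795 = 44.00 t
  TiO2: 24.44·0.9900 = 24.20 t
  SiO2: 17.80·0.3253 + 84.92·0.9949 + 52.67·0.5162 = 117.5 t
  ZrO2: 17.80·0.6737 = 11.99 t
  CaO: 44.78·0.5643 + 52.67·0.4807 = 50.59 t
  Al2O3: 84.92·0.003000 = 0.2548 t
LOI: 17.80·0.001000 + 84.92·0.002100 + 24.44·0.01000 + 44.78·0.4357 + 56.45·0.2205 + 52.67·0.003100 = 32.56 t
Net of LOI, the glass mass = 281.1 − 32.56 = 248.5 t (matching Σ of the oxides)
wt % = 100 × oxide mass / glass mass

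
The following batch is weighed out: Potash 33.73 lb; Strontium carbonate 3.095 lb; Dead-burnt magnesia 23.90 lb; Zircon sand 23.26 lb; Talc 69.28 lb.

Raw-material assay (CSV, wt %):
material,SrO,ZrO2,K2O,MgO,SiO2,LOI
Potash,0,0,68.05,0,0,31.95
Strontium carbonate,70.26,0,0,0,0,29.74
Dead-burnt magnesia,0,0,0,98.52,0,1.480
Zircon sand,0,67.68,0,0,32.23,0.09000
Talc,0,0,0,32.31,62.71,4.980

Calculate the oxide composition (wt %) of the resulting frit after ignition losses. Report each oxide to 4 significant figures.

Glass mass = 137.7 lb (batch 153.3 − LOI 15.52).
Composition: SrO 1.579%, ZrO2 11.43%, K2O 16.66%, MgO 33.35%, SiO2 36.98%

The working math runs at full float precision from start to finish; in-progress results are displayed (rounded to four significant figures) alongside each step — a single rounding finalizes each reported value. All derived quantities (five oxide percentages, glass mass, ignition loss, totals, the yield) are computed from the weighed amounts for 137.7 lb of glass in exact precision as given in the question or the answer.
What the batch supplies per oxide:
  SrO: 3.095·0.7026 = 2.175 lb
  ZrO2: 23.26·0.6768 = 15.74 lb
  K2O: 33.73·0.6805 = 22.95 lb
  MgO: 23.90·0.9852 + 69.28·0.3231 = 45.93 lb
  SiO2: 23.26·0.3223 + 69.28·0.6271 = 50.94 lb
LOI: 33.73·0.3195 + 3.095·0.2974 + 23.90·0.01480 + 23.26·9.000e-04 + 69.28·0.04980 = 15.52 lb
batch − LOI leaves glass = 153.3 − 15.52 = 137.7 lb (equal to the oxide-mass sum)
oxide / glass × 100 gives the wt %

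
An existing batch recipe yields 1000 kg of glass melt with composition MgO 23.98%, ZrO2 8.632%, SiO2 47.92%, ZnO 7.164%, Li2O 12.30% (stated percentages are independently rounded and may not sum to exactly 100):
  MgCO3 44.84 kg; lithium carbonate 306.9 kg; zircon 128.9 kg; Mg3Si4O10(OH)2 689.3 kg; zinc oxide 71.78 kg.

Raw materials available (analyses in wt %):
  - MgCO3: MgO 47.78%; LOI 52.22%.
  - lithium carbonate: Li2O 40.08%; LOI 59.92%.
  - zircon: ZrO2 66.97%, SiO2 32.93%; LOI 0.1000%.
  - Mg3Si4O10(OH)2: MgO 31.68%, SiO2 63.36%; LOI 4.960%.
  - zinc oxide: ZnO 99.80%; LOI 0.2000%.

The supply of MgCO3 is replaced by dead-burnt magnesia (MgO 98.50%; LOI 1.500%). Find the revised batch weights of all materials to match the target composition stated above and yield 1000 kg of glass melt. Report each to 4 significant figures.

Values along the way are displayed (rounded to four significant digits) on the page — each numeric step holds full float precision in every operation — each reported figure takes exactly one rounding. The derived quantities (five oxide percentages, ignition loss, net glass mass, the totals, yield) are carried at exact precision using the weight values at 1000 kg of glass as given in either problem or answer.
Per-oxide target masses for 1000 kg glass melt:
  MgO: 23.98% × 1000 = 239.8 kg
  ZrO2: 8.632% × 1000 = 86.32 kg
  SiO2: 47.92% × 1000 = 479.2 kg
  ZnO: 7.164% × 1000 = 71.64 kg
  Li2O: 12.30% × 1000 = 123.0 kg
Sums-versus-targets review on the weights just shown, under the basis named above (each sum matches its target mass exact up to rounding of places):
  MgO: 21.75·0.9850 + 689.3·0.3168 = 239.8 kg (target 239.8 kg)
  ZrO2: 128.9·0.6697 = 86.32 kg (target 86.32 kg)
  SiO2: 128.9·0.3293 + 689.3·0.6336 = 479.2 kg (target 479.2 kg)
  ZnO: 71.78·0.9980 = 71.64 kg (target 71.64 kg)
  Li2O: 306.9·0.4008 = 123.0 kg (target 123.0 kg)
Glass-mass closure: whole batch net of LOI = 999.9 kg (the Σ of target masses is 1000 kg; basis as stated: 1000 kg — differing by rounding only).
Batch grand total — Σ batch = 1219 kg; Σ batch·LOI gives LOI loss = 218.7 kg; the yield ratio, glass ÷ batch: 82.06%.

Revised batch per 1000 kg glass melt:
  dead-burnt magnesia: 21.75 kg
  lithium carbonate: 306.9 kg
  zircon: 128.9 kg
  Mg3Si4O10(OH)2: 689.3 kg
  zinc oxide: 71.78 kg
Total batch = 1219 kg; LOI loss = 218.7 kg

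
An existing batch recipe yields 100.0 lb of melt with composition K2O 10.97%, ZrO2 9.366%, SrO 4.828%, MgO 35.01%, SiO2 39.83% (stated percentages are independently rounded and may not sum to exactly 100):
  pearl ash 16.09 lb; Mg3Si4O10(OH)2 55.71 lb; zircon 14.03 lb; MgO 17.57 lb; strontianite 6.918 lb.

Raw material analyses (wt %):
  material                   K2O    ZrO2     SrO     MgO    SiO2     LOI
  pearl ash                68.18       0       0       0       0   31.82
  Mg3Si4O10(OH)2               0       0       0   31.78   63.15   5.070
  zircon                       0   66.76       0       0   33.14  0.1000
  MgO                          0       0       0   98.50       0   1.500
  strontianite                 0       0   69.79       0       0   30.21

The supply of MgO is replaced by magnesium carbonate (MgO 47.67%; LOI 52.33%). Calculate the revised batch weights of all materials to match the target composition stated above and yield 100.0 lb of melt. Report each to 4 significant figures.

Revised batch per 100.0 lb melt:
  pearl ash: 16.09 lb
  Mg3Si4O10(OH)2: 55.71 lb
  zircon: 14.03 lb
  magnesium carbonate: 36.30 lb
  strontianite: 6.918 lb
Total batch = 129.0 lb; LOI loss = 29.04 lb

All internal work maintains exact precision throughout. The intermediate values are printed (rounded to four significant figures) when written out. Each reported number includes exactly one rounding — all derived quantities (the five compositions, the yield, totals, ignition loss, glass mass) are carried starting from the weights at 100.0 lb of glass at full float precision precisely as stated by either problem or answer.
Oxide mass targets, per 100.0 lb melt:
  K2O: 10.97% × 100.0 = 10.97 lb
  ZrO2: 9.366% × 100.0 = 9.366 lb
  SrO: 4.828% × 100.0 = 4.828 lb
  MgO: 35.01% × 100.0 = 35.01 lb
  SiO2: 39.83% × 100.0 = 39.83 lb
Mass-balance tally per oxide per the reported batch figures, for the quoted basis mass (summed amounts equal target values modulo rounding of the values):
  K2O: 16.09·0.6818 = 10.97 lb (target 10.97 lb)
  ZrO2: 14.03·0.6676 = 9.366 lb (target 9.366 lb)
  SrO: 6.918·0.6979 = 4.828 lb (target 4.828 lb)
  MgO: 55.71·0.3178 + 36.30·0.4767 = 35.01 lb (target 35.01 lb)
  SiO2: 55.71·0.6315 + 14.03·0.3314 = 39.83 lb (target 39.83 lb)
Glass-mass sanity pass: Σ batch − LOI loss = 100.0 lb (the targets, summed, come to 100.0 lb; with the basis standing at 100.0 lb — any gap is answer rounding).
Batch total: Σ batch = 129.0 lb; LOI loss = Σ batch·LOI = 29.04 lb; glass ÷ batch gives a yield of 77.49%.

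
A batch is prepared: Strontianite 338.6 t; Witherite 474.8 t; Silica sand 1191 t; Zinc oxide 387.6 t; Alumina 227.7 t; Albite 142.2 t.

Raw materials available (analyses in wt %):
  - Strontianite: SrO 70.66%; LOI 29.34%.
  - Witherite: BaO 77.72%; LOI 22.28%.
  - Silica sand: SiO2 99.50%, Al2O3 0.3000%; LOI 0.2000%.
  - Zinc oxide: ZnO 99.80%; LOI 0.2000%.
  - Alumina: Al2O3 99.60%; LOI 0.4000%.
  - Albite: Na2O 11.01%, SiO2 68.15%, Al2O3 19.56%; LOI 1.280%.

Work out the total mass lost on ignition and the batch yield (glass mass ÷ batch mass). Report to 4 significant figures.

All arithmetic holds exact precision at each step. In-progress results appear (rounded to 4 significant figures) at each printed step; each reported number carries a single rounding. The derived quantities (the totals, the six compositions, LOI, glass mass, the yield) are re-derived from the weighed amounts on 2551 t of glass at full precision, as set out in the problem or the answer.
Per-material ignition loss:
  Strontianite: 338.6 × 0.2934 = 99.35 t
  Witherite: 474.8 × 0.2228 = 105.8 t
  Silica sand: 1191 × 0.002000 = 2.382 t
  Zinc oxide: 387.6 × 0.002000 = 0.7752 t
  Alumina: 227.7 × 0.004000 = 0.9108 t
  Albite: 142.2 × 0.01280 = 1.820 t
Total LOI = 211.0 t
Glass = batch − LOI = 2762 − 211.0 = 2551 t

LOI loss = 211.0 t; glass = 2551 t; yield = 92.36%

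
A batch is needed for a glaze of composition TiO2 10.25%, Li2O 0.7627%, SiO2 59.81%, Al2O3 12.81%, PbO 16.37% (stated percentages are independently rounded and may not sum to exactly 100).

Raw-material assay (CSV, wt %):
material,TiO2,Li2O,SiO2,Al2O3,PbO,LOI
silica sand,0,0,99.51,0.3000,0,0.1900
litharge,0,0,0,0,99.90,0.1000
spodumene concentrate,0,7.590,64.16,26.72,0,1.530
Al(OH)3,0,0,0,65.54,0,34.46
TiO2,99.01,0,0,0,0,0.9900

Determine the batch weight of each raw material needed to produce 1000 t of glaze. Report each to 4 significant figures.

Full float precision is maintained at each step — working values are printed (rounded to 4 significant figures) as written. Every reported result is rounded exactly once. Derived quantities, which include the totals, net glass mass, five oxide percentages, LOI, yield, are rebuilt in full float precision, as set out in the question or the answer, starting from the weights for 1000 t of glass.
Oxide-by-oxide targets in 1000 t glaze:
  TiO2: 10.25% × 1000 = 102.5 t
  Li2O: 0.7627% × 1000 = 7.627 t
  SiO2: 59.81% × 1000 = 598.1 t
  Al2O3: 12.81% × 1000 = 128.1 t
  PbO: 16.37% × 1000 = 163.7 t
Sums-versus-targets review given the weights on record, at the basis given (oxide sums agree with the targets given rounding of the digits):
  TiO2: 103.5·0.9901 = 102.5 t (target 102.5 t)
  Li2O: 100.5·0.07590 = 7.628 t (target 7.627 t)
  SiO2: 536.3·0.9951 + 100.5·0.6416 = 598.2 t (target 598.1 t)
  Al2O3: 536.3·0.003000 + 100.5·0.2672 + 152.0·0.6554 = 128.1 t (target 128.1 t)
  PbO: 163.9·0.9990 = 163.7 t (target 163.7 t)
Mass balance on the glass: Σ batch − LOI loss = 1000 t (summing oxide targets gives 1000 t; stated basis 1000 t — gaps are rounding artifacts).
Batch grand total — Σ batch = 1056 t; LOI removed, Σ of batch·LOI: 56.12 t; yield, glass over the total, = 94.69%.

Batch per 1000 t glaze:
  silica sand: 536.3 t
  litharge: 163.9 t
  spodumene concentrate: 100.5 t
  Al(OH)3: 152.0 t
  TiO2: 103.5 t
Total batch = 1056 t; LOI loss = 56.12 t; yield = 94.69%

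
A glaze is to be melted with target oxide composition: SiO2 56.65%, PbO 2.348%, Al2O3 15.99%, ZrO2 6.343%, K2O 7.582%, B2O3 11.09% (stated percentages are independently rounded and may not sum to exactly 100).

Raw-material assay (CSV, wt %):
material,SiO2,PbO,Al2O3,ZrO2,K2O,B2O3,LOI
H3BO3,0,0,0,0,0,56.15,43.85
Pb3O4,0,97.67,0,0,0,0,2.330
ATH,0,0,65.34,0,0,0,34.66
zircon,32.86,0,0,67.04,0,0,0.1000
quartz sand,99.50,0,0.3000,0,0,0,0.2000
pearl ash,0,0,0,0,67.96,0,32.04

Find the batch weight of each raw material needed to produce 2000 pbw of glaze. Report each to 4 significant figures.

Batch per 2000 pbw glaze:
  H3BO3: 395.0 pbw
  Pb3O4: 48.08 pbw
  ATH: 484.5 pbw
  zircon: 189.2 pbw
  quartz sand: 1076 pbw
  pearl ash: 223.1 pbw
Total batch = 2416 pbw; LOI loss = 416.1 pbw; yield = 82.78%

Each numeric step carries exact precision at all times. The intermediate values appear, rounded to 4 significant figures, as written; each reported result is rounded just once; the derived quantities are re-derived from the weighed amounts for 2000 pbw of glass in full precision (yield, glass mass, totals, LOI, the six compositions) exactly as shown in the question or the answer.
Target oxide masses per 2000 pbw glaze:
  SiO2: 56.65% × 2000 = 1133 pbw
  PbO: 2.348% × 2000 = 46.96 pbw
  Al2O3: 15.99% × 2000 = 319.8 pbw
  ZrO2: 6.343% × 2000 = 126.9 pbw
  K2O: 7.582% × 2000 = 151.6 pbw
  B2O3: 11.09% × 2000 = 221.8 pbw
A balance pass over the oxides, using the reported weights, under the basis named above (delivered sums recover each target once rounding is allowed for):
  SiO2: 189.2·0.3286 + 1076·0.9950 = 1133 pbw (target 1133 pbw)
  PbO: 48.08·0.9767 = 46.96 pbw (target 46.96 pbw)
  Al2O3: 484.5·0.6534 + 1076·0.003000 = 319.8 pbw (target 319.8 pbw)
  ZrO2: 189.2·0.6704 = 126.8 pbw (target 126.9 pbw)
  K2O: 223.1·0.6796 = 151.6 pbw (target 151.6 pbw)
  B2O3: 395.0·0.5615 = 221.8 pbw (target 221.8 pbw)
Glass-mass bookkeeping: batch total minus LOI = 2000 pbw (summing oxide targets gives 2000 pbw; versus the stated basis of 2000 pbw — differing by rounding only).
Adding the batch up: Σ batch = 2416 pbw; loss to ignition Σ batch·LOI = 416.1 pbw; glass ÷ batch gives a yield of 82.78%.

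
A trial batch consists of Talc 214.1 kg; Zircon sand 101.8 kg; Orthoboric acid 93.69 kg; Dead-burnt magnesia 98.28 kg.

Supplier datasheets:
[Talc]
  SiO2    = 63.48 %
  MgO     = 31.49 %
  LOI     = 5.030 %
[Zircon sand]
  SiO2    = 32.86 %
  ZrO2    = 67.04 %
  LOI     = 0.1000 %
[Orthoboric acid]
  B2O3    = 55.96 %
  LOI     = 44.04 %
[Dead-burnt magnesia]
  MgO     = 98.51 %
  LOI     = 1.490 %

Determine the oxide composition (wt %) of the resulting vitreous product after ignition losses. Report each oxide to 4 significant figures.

All arithmetic keeps exact precision from first step to last; the intermediate values are printed rounded to 4 significant figures in the printout — every reported result includes exactly one rounding; derived quantities are carried at full float precision (ignition loss, glass mass, four oxide percentages, the totals, yield) from the batch weights for 454.3 kg of glass as set out in the problem or answer text.
Oxide-by-oxide delivered mass:
  B2O3: 93.69·0.5596 = 52.43 kg
  SiO2: 214.1·0.6348 + 101.8·0.3286 = 169.4 kg
  MgO: 214.1·0.3149 + 98.28·0.9851 = 164.2 kg
  ZrO2: 101.8·0.6704 = 68.25 kg
LOI: 214.1·0.05030 + 101.8·0.001000 + 93.69·0.4404 + 98.28·0.01490 = 53.60 kg
Glass = total batch minus LOI = 507.9 − 53.60 = 454.3 kg (= the summed oxide contributions)
each oxide over glass, ×100, is wt %

Glass mass = 454.3 kg (batch 507.9 − LOI 53.60).
Composition: B2O3 11.54%, SiO2 37.28%, MgO 36.15%, ZrO2 15.02%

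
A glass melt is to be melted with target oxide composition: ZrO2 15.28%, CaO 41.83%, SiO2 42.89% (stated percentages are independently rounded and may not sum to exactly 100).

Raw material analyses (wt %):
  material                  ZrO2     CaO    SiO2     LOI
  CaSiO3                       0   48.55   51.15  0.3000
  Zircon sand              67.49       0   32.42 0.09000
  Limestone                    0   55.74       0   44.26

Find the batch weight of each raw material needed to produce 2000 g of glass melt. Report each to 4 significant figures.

Batch per 2000 g glass melt:
  CaSiO3: 1390 g
  Zircon sand: 452.8 g
  Limestone: 290.2 g
Total batch = 2133 g; LOI loss = 133.0 g; yield = 93.76%

All arithmetic maintains full float precision all the way through; values along the way are shown rounded off to 4 significant figures as written — every reported value carries a single rounding — derived quantities are recomputed in full float precision (net glass mass, ignition loss, the three compositions, totals, the yield) from the batch weights per 2000 g of glass, as written in problem or answer.
The oxide mass targets at 2000 g glass melt:
  ZrO2: 15.28% × 2000 = 305.6 g
  CaO: 41.83% × 2000 = 836.6 g
  SiO2: 42.89% × 2000 = 857.8 g
Balance tally, oxide-wise, given the weights on record, on the stated basis (summed amounts equal target values inside rounding margins):
  ZrO2: 452.8·0.6749 = 305.6 g (target 305.6 g)
  CaO: 1390·0.4855 + 290.2·0.5574 = 836.6 g (target 836.6 g)
  SiO2: 1390·0.5115 + 452.8·0.3242 = 857.8 g (target 857.8 g)
Glass-mass closure: total charge less LOI = 2000 g (summing oxide targets gives 2000 g; basis as stated: 2000 g — differing by rounding only).
Batch total: Σ batch = 2133 g; Σ batch·LOI gives LOI loss = 133.0 g; the yield ratio, glass ÷ batch: 93.76%.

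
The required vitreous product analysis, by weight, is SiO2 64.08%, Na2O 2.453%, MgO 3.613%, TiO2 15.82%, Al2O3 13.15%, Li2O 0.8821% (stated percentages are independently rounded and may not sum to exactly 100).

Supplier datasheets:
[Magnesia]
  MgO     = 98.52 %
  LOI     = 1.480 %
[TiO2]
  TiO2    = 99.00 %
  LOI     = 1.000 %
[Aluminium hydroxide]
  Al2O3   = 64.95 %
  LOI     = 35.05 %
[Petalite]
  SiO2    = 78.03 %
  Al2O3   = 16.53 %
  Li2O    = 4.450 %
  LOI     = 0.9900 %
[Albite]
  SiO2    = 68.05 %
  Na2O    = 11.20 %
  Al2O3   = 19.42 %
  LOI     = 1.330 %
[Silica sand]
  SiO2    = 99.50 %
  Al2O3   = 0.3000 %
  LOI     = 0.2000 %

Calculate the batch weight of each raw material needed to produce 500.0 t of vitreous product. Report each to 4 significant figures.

Rounding to four significant digits applies to every mid-chain value as printed — each numeric step carries exact precision throughout — each reported number is rounded just once. All derived quantities, which include glass mass, LOI, yield, the six compositions, totals, are recomputed at full precision, exactly as shown in question or answer, from the weighed amounts per 500.0 t of glass.
The oxide mass targets at 500.0 t vitreous product:
  SiO2: 64.08% × 500.0 = 320.4 t
  Na2O: 2.453% × 500.0 = 12.26 t
  MgO: 3.613% × 500.0 = 18.07 t
  TiO2: 15.82% × 500.0 = 79.10 t
  Al2O3: 13.15% × 500.0 = 65.75 t
  Li2O: 0.8821% × 500.0 = 4.410 t
Sums-versus-targets review applying the batch weights above, versus the basis set out (sums match the target masses up to rounding of the answer):
  SiO2: 99.11·0.7803 + 109.5·0.6805 + 169.4·0.9950 = 320.4 t (target 320.4 t)
  Na2O: 109.5·0.1120 = 12.26 t (target 12.26 t)
  MgO: 18.34·0.9852 = 18.07 t (target 18.07 t)
  TiO2: 79.90·0.9900 = 79.10 t (target 79.10 t)
  Al2O3: 42.48·0.6495 + 99.11·0.1653 + 109.5·0.1942 + 169.4·0.003000 = 65.75 t (target 65.75 t)
  Li2O: 99.11·0.04450 = 4.410 t (target 4.410 t)
Glass mass check: Σ batch − LOI loss = 500.0 t (targets for the oxides total 500.0 t; with the basis standing at 500.0 t — rounding explains the deltas).
Total batch = Σ batch = 518.7 t; Σ batch·LOI gives LOI loss = 18.74 t; the yield ratio, glass ÷ batch: 96.39%.

Batch per 500.0 t vitreous product:
  Magnesia: 18.34 t
  TiO2: 79.90 t
  Aluminium hydroxide: 42.48 t
  Petalite: 99.11 t
  Albite: 109.5 t
  Silica sand: 169.4 t
Total batch = 518.7 t; LOI loss = 18.74 t; yield = 96.39%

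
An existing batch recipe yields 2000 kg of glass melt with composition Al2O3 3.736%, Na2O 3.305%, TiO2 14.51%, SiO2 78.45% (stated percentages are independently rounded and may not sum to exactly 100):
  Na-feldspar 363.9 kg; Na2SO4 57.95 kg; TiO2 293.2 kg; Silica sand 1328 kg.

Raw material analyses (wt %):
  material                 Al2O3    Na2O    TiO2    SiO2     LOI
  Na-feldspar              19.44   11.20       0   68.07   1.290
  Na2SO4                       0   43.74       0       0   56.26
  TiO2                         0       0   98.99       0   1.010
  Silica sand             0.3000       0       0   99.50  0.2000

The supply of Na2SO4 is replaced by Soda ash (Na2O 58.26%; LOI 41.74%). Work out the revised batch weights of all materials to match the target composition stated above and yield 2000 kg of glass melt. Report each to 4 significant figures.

Revised batch per 2000 kg glass melt:
  Na-feldspar: 363.9 kg
  Soda ash: 43.51 kg
  TiO2: 293.2 kg
  Silica sand: 1328 kg
Total batch = 2029 kg; LOI loss = 28.47 kg

All arithmetic maintains exact precision from start to finish. The intermediate values appear rounded off to 4 significant figures on the page; every reported figure takes just one rounding. All derived quantities, which include glass mass, yield, the four compositions, ignition loss, the totals, are computed in full precision, as set out in the question or the answer, from the weighed amounts at 2000 kg of glass.
Per-oxide target masses for 2000 kg glass melt:
  Al2O3: 3.736% × 2000 = 74.72 kg
  Na2O: 3.305% × 2000 = 66.10 kg
  TiO2: 14.51% × 2000 = 290.2 kg
  SiO2: 78.45% × 2000 = 1569 kg
Mass-balance tally per oxide per the reported batch figures, against the basis in use (each sum matches its target mass inside rounding margins):
  Al2O3: 363.9·0.1944 + 1328·0.003000 = 74.73 kg (target 74.72 kg)
  Na2O: 363.9·0.1120 + 43.51·0.5826 = 66.11 kg (target 66.10 kg)
  TiO2: 293.2·0.9899 = 290.2 kg (target 290.2 kg)
  SiO2: 363.9·0.6807 + 1328·0.9950 = 1569 kg (target 1569 kg)
Glass-mass bookkeeping: Σ batch − LOI loss = 2000 kg (per-oxide target masses sum to 2000 kg; against the stated basis, 2000 kg — gaps are rounding artifacts).
Batch grand total — Σ batch = 2029 kg; the LOI term Σ batch·LOI equals 28.47 kg; yield: glass divided by total = 98.60%.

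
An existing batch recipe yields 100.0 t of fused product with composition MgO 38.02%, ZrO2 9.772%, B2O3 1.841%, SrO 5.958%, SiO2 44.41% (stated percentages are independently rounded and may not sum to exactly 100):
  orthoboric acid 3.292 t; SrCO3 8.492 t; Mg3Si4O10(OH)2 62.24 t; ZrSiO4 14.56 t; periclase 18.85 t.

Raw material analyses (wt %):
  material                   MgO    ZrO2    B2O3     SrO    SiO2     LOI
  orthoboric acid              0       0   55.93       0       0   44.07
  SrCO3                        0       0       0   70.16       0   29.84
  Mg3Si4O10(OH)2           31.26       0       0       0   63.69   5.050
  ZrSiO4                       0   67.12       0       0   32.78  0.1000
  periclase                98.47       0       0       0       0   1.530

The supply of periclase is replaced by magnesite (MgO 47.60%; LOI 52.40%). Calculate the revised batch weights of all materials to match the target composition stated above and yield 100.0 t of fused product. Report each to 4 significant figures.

Revised batch per 100.0 t fused product:
  orthoboric acid: 3.292 t
  SrCO3: 8.492 t
  Mg3Si4O10(OH)2: 62.24 t
  ZrSiO4: 14.56 t
  magnesite: 39.00 t
Total batch = 127.6 t; LOI loss = 27.58 t

Working values are displayed (rounded to 4 significant digits) when written out; all internal work carries full precision at all times — a single rounding yields each reported result; derived quantities (totals, yield, the five compositions, LOI, glass mass) are rebuilt in full precision from the weighed amounts per 100.0 t of glass as quoted within either problem or answer.
The oxide mass targets at 100.0 t fused product:
  MgO: 38.02% × 100.0 = 38.02 t
  ZrO2: 9.772% × 100.0 = 9.772 t
  B2O3: 1.841% × 100.0 = 1.841 t
  SrO: 5.958% × 100.0 = 5.958 t
  SiO2: 44.41% × 100.0 = 44.41 t
Balance tally, oxide-wise, given the weights on record, under the basis named above (each sum matches its target mass exact up to rounding of places):
  MgO: 62.24·0.3126 + 39.00·0.4760 = 38.02 t (target 38.02 t)
  ZrO2: 14.56·0.6712 = 9.773 t (target 9.772 t)
  B2O3: 3.292·0.5593 = 1.841 t (target 1.841 t)
  SrO: 8.492·0.7016 = 5.958 t (target 5.958 t)
  SiO2: 62.24·0.6369 + 14.56·0.3278 = 44.41 t (target 44.41 t)
Mass balance on the glass: Σ batch − LOI loss = 100.0 t (summing oxide targets gives 100.0 t; with the basis standing at 100.0 t — rounding explains the deltas).
Adding the batch up: Σ batch = 127.6 t; ignition loss, Σ(batch × LOI) = 27.58 t; yield: glass divided by total = 78.38%.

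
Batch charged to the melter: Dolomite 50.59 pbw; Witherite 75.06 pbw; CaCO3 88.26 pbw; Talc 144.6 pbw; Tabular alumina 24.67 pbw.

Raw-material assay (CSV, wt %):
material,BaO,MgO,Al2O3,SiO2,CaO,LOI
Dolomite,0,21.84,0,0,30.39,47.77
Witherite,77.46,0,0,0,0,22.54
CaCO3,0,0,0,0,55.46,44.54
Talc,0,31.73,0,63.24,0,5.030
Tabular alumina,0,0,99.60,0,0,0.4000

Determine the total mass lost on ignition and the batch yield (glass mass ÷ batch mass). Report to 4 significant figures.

Intermediates are printed rounded off to 4 significant digits at each printed step — the working math holds full float precision through the solve; every reported figure is rounded a single time. All derived quantities are re-derived using the weight values at 295.4 pbw of glass at full precision (ignition loss, the totals, the yield, glass mass, the five compositions) as they appear in problem or answer.
LOI of each material in turn:
  Dolomite: 50.59 × 0.4777 = 24.17 pbw
  Witherite: 75.06 × 0.2254 = 16.92 pbw
  CaCO3: 88.26 × 0.4454 = 39.31 pbw
  Talc: 144.6 × 0.05030 = 7.273 pbw
  Tabular alumina: 24.67 × 0.004000 = 0.09868 pbw
Total LOI = 87.77 pbw
Glass = batch − LOI = 383.2 − 87.77 = 295.4 pbw

LOI loss = 87.77 pbw; glass = 295.4 pbw; yield = 77.09%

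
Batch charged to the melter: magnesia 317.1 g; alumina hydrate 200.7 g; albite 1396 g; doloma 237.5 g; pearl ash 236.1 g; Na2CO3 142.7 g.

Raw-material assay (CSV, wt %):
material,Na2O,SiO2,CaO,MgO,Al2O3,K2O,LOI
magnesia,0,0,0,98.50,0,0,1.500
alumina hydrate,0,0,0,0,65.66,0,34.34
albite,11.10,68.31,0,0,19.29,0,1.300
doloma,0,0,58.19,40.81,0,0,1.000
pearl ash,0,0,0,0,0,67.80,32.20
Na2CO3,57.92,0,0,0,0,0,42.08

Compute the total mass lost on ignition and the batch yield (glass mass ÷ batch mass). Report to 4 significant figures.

LOI loss = 230.3 g; glass = 2300 g; yield = 90.90%

Exact precision is carried through the solve. In-progress results are printed with 4-significant-figure rounding at each printed step — every reported value takes a single rounding; the derived quantities are carried at exact precision (ignition loss, the six compositions, net glass mass, yield, the totals) using the weight values for 2300 g of glass exactly as printed in the problem or the answer.
Each material's LOI contribution:
  magnesia: 317.1 × 0.01500 = 4.756 g
  alumina hydrate: 200.7 × 0.3434 = 68.92 g
  albite: 1396 × 0.01300 = 18.15 g
  doloma: 237.5 × 0.01000 = 2.375 g
  pearl ash: 236.1 × 0.3220 = 76.02 g
  Na2CO3: 142.7 × 0.4208 = 60.05 g
Total LOI = 230.3 g
Glass = batch − LOI = 2530 − 230.3 = 2300 g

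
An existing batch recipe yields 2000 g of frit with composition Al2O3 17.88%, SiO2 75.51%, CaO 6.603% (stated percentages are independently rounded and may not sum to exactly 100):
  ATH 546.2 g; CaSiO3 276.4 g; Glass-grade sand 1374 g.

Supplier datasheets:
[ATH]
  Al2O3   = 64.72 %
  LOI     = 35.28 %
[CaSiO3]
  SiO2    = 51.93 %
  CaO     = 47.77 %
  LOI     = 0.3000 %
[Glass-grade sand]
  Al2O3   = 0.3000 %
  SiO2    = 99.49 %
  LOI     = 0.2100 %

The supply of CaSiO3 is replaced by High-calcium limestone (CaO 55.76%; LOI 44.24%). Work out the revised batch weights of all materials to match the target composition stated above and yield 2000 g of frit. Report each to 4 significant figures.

Revised batch per 2000 g frit:
  ATH: 545.5 g
  High-calcium limestone: 236.8 g
  Glass-grade sand: 1518 g
Total batch = 2300 g; LOI loss = 300.4 g

Every computation keeps full precision at each step; in-progress results are printed, rounded to four significant digits, in the working — every reported result takes exactly one rounding — all derived quantities are recomputed from the batch weights at 2000 g of glass at full float precision (the totals, glass mass, the three compositions, ignition loss, yield), exactly as printed in either problem or answer.
Oxide mass targets, per 2000 g frit:
  Al2O3: 17.88% × 2000 = 357.6 g
  SiO2: 75.51% × 2000 = 1510 g
  CaO: 6.603% × 2000 = 132.1 g
Sums-versus-targets review with the batch weights as given, under the basis named above (target by target, the sums agree net of answer rounding effects):
  Al2O3: 545.5·0.6472 + 1518·0.003000 = 357.6 g (target 357.6 g)
  SiO2: 1518·0.9949 = 1510 g (target 1510 g)
  CaO: 236.8·0.5576 = 132.0 g (target 132.1 g)
Auditing the glass mass value: batch Σ − ignition loss = 2000 g (oxide target masses add up to 2000 g; stated basis 2000 g — rounding explains the deltas).
Whole-batch sum: Σ batch = 2300 g; the LOI term Σ batch·LOI equals 300.4 g; yield, glass over the total, = 86.94%.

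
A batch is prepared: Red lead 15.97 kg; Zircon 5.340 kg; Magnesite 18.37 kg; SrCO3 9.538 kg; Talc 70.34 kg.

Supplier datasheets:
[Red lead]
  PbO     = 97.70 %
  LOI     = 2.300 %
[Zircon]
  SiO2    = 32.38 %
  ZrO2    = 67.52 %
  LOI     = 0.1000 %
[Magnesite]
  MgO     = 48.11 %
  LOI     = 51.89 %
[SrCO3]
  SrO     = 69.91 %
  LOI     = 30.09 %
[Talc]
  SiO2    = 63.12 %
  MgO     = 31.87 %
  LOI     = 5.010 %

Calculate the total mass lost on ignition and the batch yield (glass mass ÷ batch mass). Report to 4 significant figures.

LOI loss = 16.30 kg; glass = 103.3 kg; yield = 86.37%

Intermediates appear, with 4-significant-digit rounding, as written. Every computation maintains exact precision end to end — each reported value receives exactly one rounding. Derived quantities, which include net glass mass, the yield, the totals, five oxide percentages, ignition loss, are recomputed at exact precision, as set out in either problem or answer, from the batch weights for 103.3 kg of glass.
Material-by-material LOI:
  Red lead: 15.97 × 0.02300 = 0.3673 kg
  Zircon: 5.340 × 0.001000 = 0.005340 kg
  Magnesite: 18.37 × 0.5189 = 9.532 kg
  SrCO3: 9.538 × 0.3009 = 2.870 kg
  Talc: 70.34 × 0.05010 = 3.524 kg
Total LOI = 16.30 kg
Glass = batch − LOI = 119.6 − 16.30 = 103.3 kg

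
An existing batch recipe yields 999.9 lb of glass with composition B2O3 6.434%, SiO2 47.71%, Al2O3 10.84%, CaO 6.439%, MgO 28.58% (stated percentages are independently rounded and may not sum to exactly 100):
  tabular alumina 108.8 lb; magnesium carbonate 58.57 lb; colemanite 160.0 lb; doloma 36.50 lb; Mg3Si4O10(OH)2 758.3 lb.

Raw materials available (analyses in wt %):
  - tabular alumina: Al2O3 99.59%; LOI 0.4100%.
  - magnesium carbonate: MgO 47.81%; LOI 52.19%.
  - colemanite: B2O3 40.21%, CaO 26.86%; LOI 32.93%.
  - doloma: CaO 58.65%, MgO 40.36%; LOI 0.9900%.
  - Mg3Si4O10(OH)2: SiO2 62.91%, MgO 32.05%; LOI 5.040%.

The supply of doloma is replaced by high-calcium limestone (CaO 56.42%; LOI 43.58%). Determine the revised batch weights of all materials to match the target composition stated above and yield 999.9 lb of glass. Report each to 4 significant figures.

Revised batch per 999.9 lb glass:
  tabular alumina: 108.8 lb
  magnesium carbonate: 89.38 lb
  colemanite: 160.0 lb
  high-calcium limestone: 37.95 lb
  Mg3Si4O10(OH)2: 758.3 lb
Total batch = 1154 lb; LOI loss = 154.5 lb

The intermediate values are printed rounded to four significant figures in the printout — each numeric step holds full float precision through the solve — a single rounding finalizes every reported figure. The derived quantities (LOI, five oxide percentages, glass mass, totals, yield) are re-derived from the weighed amounts for 999.9 lb of glass at exact precision, precisely as stated by problem or answer.
The oxide mass targets at 999.9 lb glass:
  B2O3: 6.434% × 999.9 = 64.33 lb
  SiO2: 47.71% × 999.9 = 477.1 lb
  Al2O3: 10.84% × 999.9 = 108.4 lb
  CaO: 6.439% × 999.9 = 64.38 lb
  MgO: 28.58% × 999.9 = 285.8 lb
A balance pass over the oxides, applying the batch weights above, relative to the basis at hand (every target is met by its sum inside rounding margins):
  B2O3: 160.0·0.4021 = 64.34 lb (target 64.33 lb)
  SiO2: 758.3·0.6291 = 477.0 lb (target 477.1 lb)
  Al2O3: 108.8·0.9959 = 108.4 lb (target 108.4 lb)
  CaO: 160.0·0.2686 + 37.95·0.5642 = 64.39 lb (target 64.38 lb)
  MgO: 89.38·0.4781 + 758.3·0.3205 = 285.8 lb (target 285.8 lb)
Glass-mass sanity pass: net batch after ignition = 999.9 lb (per-oxide target masses sum to 999.9 lb; with the basis standing at 999.9 lb — deltas are rounding alone).
Adding the batch up: Σ batch = 1154 lb; LOI removed, Σ of batch·LOI: 154.5 lb; as yield: glass ÷ batch → 86.61%.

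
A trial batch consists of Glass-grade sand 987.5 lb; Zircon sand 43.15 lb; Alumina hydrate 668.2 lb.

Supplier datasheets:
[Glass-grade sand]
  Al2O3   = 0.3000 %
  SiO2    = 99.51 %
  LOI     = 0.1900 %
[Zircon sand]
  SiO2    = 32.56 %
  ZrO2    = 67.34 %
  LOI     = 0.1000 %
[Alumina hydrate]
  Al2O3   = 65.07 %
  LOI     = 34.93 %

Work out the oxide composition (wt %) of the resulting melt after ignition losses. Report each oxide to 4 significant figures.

Working values appear, rounded to four significant digits, as written. Every computation maintains full precision at every stage — every reported result undergoes a single rounding — derived quantities are re-derived at exact precision (the yield, totals, three oxide percentages, glass mass, LOI) from the weighed amounts at 1464 lb of glass exactly as printed in the problem or the answer.
Mass of each oxide from the mix:
  Al2O3: 987.5·0.003000 + 668.2·0.6507 = 437.8 lb
  SiO2: 987.5·0.9951 + 43.15·0.3256 = 996.7 lb
  ZrO2: 43.15·0.6734 = 29.06 lb
LOI: 987.5·0.001900 + 43.15·0.001000 + 668.2·0.3493 = 235.3 lb
Resulting glass, batch − LOI: 1699 − 235.3 = 1464 lb (the oxide masses sum to this)
wt %: oxide over glass, times 100

Glass mass = 1464 lb (batch 1699 − LOI 235.3).
Composition: Al2O3 29.91%, SiO2 68.10%, ZrO2 1.985%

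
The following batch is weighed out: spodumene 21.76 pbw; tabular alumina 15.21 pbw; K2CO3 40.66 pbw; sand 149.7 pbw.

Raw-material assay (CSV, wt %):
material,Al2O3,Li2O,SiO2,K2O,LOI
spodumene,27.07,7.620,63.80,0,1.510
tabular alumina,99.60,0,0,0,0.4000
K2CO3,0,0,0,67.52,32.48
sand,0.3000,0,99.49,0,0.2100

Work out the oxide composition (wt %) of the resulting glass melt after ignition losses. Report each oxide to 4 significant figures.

Glass mass = 213.4 pbw (batch 227.3 − LOI 13.91).
Composition: Al2O3 10.07%, Li2O 0.7769%, SiO2 76.29%, K2O 12.86%

Each numeric step carries full precision at all times. Working values are displayed with 4-significant-figure rounding when written out; every reported result includes exactly one rounding. Derived quantities (the four compositions, totals, glass mass, ignition loss, the yield) are rebuilt from the weighed amounts per 213.4 pbw of glass in exact precision as quoted within the problem or answer text.
Mass of each oxide from the mix:
  Al2O3: 21.76·0.2707 + 15.21·0.9960 + 149.7·0.003000 = 21.49 pbw
  Li2O: 21.76·0.07620 = 1.658 pbw
  SiO2: 21.76·0.6380 + 149.7·0.9949 = 162.8 pbw
  K2O: 40.66·0.6752 = 27.45 pbw
LOI: 21.76·0.01510 + 15.21·0.004000 + 40.66·0.3248 + 149.7·0.002100 = 13.91 pbw
batch − LOI leaves glass = 227.3 − 13.91 = 213.4 pbw (= the summed oxide contributions)
oxide / glass × 100 gives the wt %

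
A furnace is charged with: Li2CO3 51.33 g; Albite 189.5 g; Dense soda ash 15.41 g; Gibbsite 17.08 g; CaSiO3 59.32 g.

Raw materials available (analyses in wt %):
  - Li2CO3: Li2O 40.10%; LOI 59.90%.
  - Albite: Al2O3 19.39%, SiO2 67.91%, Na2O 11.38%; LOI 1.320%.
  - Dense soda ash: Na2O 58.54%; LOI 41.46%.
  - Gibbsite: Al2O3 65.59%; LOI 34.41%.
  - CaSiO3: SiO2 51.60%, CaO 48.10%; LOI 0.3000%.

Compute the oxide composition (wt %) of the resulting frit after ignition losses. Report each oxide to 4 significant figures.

The intermediate values are rounded to four significant digits wherever printed — the whole derivation holds full float precision from start to finish; a single rounding completes each reported result. The derived quantities are recomputed at full float precision (the totals, net glass mass, LOI, yield, the five compositions) from the weighed amounts per 286.9 g of glass, as set out in problem or answer.
Per-oxide mass from batch:
  Al2O3: 189.5·0.1939 + 17.08·0.6559 = 47.95 g
  SiO2: 189.5·0.6791 + 59.32·0.5160 = 159.3 g
  Na2O: 189.5·0.1138 + 15.41·0.5854 = 30.59 g
  CaO: 59.32·0.4810 = 28.53 g
  Li2O: 51.33·0.4010 = 20.58 g
LOI: 51.33·0.5990 + 189.5·0.01320 + 15.41·0.4146 + 17.08·0.3441 + 59.32·0.003000 = 45.69 g
Net of LOI, the glass mass = 332.6 − 45.69 = 286.9 g (matching Σ of the oxides)
percent by weight: oxide/glass ×100

Glass mass = 286.9 g (batch 332.6 − LOI 45.69).
Composition: Al2O3 16.71%, SiO2 55.51%, Na2O 10.66%, CaO 9.944%, Li2O 7.173%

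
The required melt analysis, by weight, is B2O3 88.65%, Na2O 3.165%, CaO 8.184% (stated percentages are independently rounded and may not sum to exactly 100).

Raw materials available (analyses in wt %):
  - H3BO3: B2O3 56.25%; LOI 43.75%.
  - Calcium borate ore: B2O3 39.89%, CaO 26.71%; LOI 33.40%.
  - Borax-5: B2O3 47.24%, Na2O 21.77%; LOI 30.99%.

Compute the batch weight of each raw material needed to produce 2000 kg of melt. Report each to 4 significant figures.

Full float precision is kept throughout; values along the way are shown rounded to four significant digits alongside each step; every reported value takes a single rounding. The derived quantities are re-derived from the weighed amounts for 2000 kg of glass in exact precision (the yield, glass mass, ignition loss, totals, the three compositions), exactly as shown in problem or answer.
Per-oxide target masses for 2000 kg melt:
  B2O3: 88.65% × 2000 = 1773 kg
  Na2O: 3.165% × 2000 = 63.30 kg
  CaO: 8.184% × 2000 = 163.7 kg
Mass-balance tally per oxide given the weights on record, under the basis named above (summed amounts equal target values inside rounding margins):
  B2O3: 2473·0.5625 + 612.8·0.3989 + 290.8·0.4724 = 1773 kg (target 1773 kg)
  Na2O: 290.8·0.2177 = 63.31 kg (target 63.30 kg)
  CaO: 612.8·0.2671 = 163.7 kg (target 163.7 kg)
Consistency of the glass mass: Σ batch − LOI loss = 2000 kg (summing oxide targets gives 2000 kg; with the basis standing at 2000 kg — differing by rounding only).
Summing the batch: Σ batch = 3377 kg; LOI removed, Σ of batch·LOI: 1377 kg; yield: glass divided by total = 59.23%.

Batch per 2000 kg melt:
  H3BO3: 2473 kg
  Calcium borate ore: 612.8 kg
  Borax-5: 290.8 kg
Total batch = 3377 kg; LOI loss = 1377 kg; yield = 59.23%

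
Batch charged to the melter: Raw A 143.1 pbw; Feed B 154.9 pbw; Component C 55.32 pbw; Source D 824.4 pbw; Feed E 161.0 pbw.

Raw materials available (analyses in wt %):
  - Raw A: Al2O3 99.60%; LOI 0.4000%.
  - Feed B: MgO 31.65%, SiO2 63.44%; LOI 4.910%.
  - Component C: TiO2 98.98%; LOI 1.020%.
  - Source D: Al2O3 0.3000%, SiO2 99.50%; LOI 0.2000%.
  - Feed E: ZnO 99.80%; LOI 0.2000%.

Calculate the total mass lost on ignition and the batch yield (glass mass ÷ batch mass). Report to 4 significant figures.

LOI loss = 10.71 pbw; glass = 1328 pbw; yield = 99.20%

Every computation holds full float precision through the solve. Mid-chain values are rounded to 4 significant figures wherever printed — every reported figure carries a single rounding; derived quantities (yield, the five compositions, ignition loss, the totals, glass mass) are rebuilt starting from the weights at 1328 pbw of glass in full precision, as written in the problem or the answer.
Material-by-material LOI:
  Raw A: 143.1 × 0.004000 = 0.5724 pbw
  Feed B: 154.9 × 0.04910 = 7.606 pbw
  Component C: 55.32 × 0.01020 = 0.5643 pbw
  Source D: 824.4 × 0.002000 = 1.649 pbw
  Feed E: 161.0 × 0.002000 = 0.3220 pbw
Total LOI = 10.71 pbw
Glass = batch − LOI = 1339 − 10.71 = 1328 pbw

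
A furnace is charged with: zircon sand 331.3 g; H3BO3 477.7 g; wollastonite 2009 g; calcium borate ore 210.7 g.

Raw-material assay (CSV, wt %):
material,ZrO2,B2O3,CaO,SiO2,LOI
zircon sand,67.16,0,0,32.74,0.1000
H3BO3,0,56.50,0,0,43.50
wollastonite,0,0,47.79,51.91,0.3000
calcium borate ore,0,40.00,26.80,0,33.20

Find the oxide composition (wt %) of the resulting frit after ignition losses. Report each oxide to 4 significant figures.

Glass mass = 2745 g (batch 3029 − LOI 284.1).
Composition: ZrO2 8.107%, B2O3 12.90%, CaO 37.04%, SiO2 41.95%

All arithmetic runs at full float precision at all times — working values appear with 4-significant-figure rounding when written out. Every reported number is rounded once only; all derived quantities (the four compositions, the totals, the yield, ignition loss, net glass mass) are re-derived from the batch weights on 2745 g of glass at full precision exactly as printed in the problem or answer text.
Delivered oxide masses:
  ZrO2: 331.3·0.6716 = 222.5 g
  B2O3: 477.7·0.5650 + 210.7·0.4000 = 354.2 g
  CaO: 2009·0.4779 + 210.7·0.2680 = 1017 g
  SiO2: 331.3·0.3274 + 2009·0.5191 = 1151 g
LOI: 331.3·0.001000 + 477.7·0.4350 + 2009·0.003000 + 210.7·0.3320 = 284.1 g
Resulting glass, batch − LOI: 3029 − 284.1 = 2745 g (equal to the oxide-mass sum)
wt %: oxide over glass, times 100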